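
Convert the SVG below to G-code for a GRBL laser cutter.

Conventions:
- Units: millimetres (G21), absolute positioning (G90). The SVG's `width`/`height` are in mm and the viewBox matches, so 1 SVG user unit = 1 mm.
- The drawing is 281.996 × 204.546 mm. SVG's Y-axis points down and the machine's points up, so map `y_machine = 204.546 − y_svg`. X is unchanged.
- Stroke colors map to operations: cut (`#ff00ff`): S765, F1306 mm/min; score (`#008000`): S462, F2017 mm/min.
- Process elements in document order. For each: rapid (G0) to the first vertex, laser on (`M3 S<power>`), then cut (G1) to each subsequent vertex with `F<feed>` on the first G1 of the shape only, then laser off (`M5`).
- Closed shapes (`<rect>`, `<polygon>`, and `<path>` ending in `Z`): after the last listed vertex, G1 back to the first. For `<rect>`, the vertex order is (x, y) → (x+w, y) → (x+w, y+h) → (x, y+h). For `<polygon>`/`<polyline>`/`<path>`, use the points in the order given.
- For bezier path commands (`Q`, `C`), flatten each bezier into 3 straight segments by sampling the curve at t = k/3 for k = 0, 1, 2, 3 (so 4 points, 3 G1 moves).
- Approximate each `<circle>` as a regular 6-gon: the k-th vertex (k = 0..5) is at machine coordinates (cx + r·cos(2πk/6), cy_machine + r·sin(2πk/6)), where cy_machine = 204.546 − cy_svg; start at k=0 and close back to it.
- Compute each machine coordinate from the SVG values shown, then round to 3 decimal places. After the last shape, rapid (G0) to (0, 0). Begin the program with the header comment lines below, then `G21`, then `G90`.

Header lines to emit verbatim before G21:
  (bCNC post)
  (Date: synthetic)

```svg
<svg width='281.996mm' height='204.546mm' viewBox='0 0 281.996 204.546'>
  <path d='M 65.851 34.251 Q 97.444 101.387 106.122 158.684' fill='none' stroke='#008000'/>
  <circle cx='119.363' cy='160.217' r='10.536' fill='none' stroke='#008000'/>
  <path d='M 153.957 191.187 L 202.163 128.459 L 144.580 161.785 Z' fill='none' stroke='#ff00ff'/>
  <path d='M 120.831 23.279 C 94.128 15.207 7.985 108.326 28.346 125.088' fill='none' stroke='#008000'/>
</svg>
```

(bCNC post)
(Date: synthetic)
G21
G90
G0 X65.851 Y170.295
M3 S462
G1 X84.367 Y126.631 F2017
G1 X97.791 Y85.153
G1 X106.122 Y45.862
M5
G0 X129.899 Y44.329
M3 S462
G1 X124.631 Y53.453 F2017
G1 X114.095 Y53.453
G1 X108.827 Y44.329
G1 X114.095 Y35.205
G1 X124.631 Y35.205
G1 X129.899 Y44.329
M5
G0 X153.957 Y13.359
M3 S765
G1 X202.163 Y76.087 F1306
G1 X144.580 Y42.761
G1 X153.957 Y13.359
M5
G0 X120.831 Y181.267
M3 S462
G1 X80.461 Y162.185 F2017
G1 X37.340 Y115.096
G1 X28.346 Y79.458
M5
G0 X0.000 Y0.000

viewBox `0 0 281.996 204.546` with mm width/height → 1 unit = 1 mm. Flip: y_m = 204.546 − y_svg.

**Shape 1** — `<path>` quadratic bezier, stroke `#008000` → score (S462, F2017). Control points (SVG): P0=(65.851,34.251), P1=(97.444,101.387), P2=(106.122,158.684); sampled at t=k/3. Machine vertices: (65.851,170.295) → (84.367,126.631) → (97.791,85.153) → (106.122,45.862). Open path.

**Shape 2** — `<circle>` circle, stroke `#008000` → score (S462, F2017). Machine vertices: (129.899,44.329) → (124.631,53.453) → (114.095,53.453) → (108.827,44.329) → (114.095,35.205) → (124.631,35.205) → (129.899,44.329). Closed: final G1 returns to the first vertex.

**Shape 3** — `<path>` closed polygon, stroke `#ff00ff` → cut (S765, F1306). Machine vertices: (153.957,13.359) → (202.163,76.087) → (144.580,42.761) → (153.957,13.359). Closed: final G1 returns to the first vertex.

**Shape 4** — `<path>` cubic bezier, stroke `#008000` → score (S462, F2017). Control points (SVG): P0=(120.831,23.279), P1=(94.128,15.207), P2=(7.985,108.326), P3=(28.346,125.088); sampled at t=k/3. Machine vertices: (120.831,181.267) → (80.461,162.185) → (37.340,115.096) → (28.346,79.458). Open path.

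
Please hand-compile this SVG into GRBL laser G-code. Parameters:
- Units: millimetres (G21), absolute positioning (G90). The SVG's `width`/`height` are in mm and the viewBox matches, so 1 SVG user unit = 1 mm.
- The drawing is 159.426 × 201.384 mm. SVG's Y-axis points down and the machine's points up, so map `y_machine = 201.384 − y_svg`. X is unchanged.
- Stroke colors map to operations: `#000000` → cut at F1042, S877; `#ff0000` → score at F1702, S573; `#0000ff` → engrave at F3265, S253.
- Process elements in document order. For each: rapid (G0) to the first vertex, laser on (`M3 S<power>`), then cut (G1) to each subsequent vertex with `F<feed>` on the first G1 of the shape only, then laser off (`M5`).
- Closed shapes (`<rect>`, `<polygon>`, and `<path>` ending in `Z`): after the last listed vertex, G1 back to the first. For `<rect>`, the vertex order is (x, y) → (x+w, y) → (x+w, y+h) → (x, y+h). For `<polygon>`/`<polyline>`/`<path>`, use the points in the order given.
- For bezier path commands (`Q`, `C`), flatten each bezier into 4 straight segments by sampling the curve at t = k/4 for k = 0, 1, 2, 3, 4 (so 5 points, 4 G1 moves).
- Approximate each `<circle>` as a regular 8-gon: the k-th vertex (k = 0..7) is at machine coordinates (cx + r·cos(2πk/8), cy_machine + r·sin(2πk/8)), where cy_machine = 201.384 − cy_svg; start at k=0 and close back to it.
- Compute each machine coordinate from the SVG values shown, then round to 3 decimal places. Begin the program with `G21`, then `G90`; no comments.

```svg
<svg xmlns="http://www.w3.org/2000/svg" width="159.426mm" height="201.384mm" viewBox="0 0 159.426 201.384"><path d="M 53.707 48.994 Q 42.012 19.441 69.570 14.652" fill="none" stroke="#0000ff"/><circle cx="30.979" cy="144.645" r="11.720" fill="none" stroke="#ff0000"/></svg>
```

G21
G90
G0 X53.707 Y152.390
M3 S253
G1 X50.313 Y165.619 F3265
G1 X51.825 Y175.752
G1 X58.244 Y182.790
G1 X69.570 Y186.732
M5
G0 X42.699 Y56.739
M3 S573
G1 X39.266 Y65.026 F1702
G1 X30.979 Y68.459
G1 X22.692 Y65.026
G1 X19.259 Y56.739
G1 X22.692 Y48.452
G1 X30.979 Y45.019
G1 X39.266 Y48.452
G1 X42.699 Y56.739
M5

viewBox `0 0 159.426 201.384` with mm width/height → 1 unit = 1 mm. Flip: y_m = 201.384 − y_svg.

**Shape 1** — `<path>` quadratic bezier, stroke `#0000ff` → engrave (S253, F3265). Control points (SVG): P0=(53.707,48.994), P1=(42.012,19.441), P2=(69.570,14.652); sampled at t=k/4. Machine vertices: (53.707,152.390) → (50.313,165.619) → (51.825,175.752) → (58.244,182.790) → (69.570,186.732). Open path.

**Shape 2** — `<circle>` circle, stroke `#ff0000` → score (S573, F1702). Machine vertices: (42.699,56.739) → (39.266,65.026) → (30.979,68.459) → (22.692,65.026) → (19.259,56.739) → (22.692,48.452) → (30.979,45.019) → (39.266,48.452) → (42.699,56.739). Closed: final G1 returns to the first vertex.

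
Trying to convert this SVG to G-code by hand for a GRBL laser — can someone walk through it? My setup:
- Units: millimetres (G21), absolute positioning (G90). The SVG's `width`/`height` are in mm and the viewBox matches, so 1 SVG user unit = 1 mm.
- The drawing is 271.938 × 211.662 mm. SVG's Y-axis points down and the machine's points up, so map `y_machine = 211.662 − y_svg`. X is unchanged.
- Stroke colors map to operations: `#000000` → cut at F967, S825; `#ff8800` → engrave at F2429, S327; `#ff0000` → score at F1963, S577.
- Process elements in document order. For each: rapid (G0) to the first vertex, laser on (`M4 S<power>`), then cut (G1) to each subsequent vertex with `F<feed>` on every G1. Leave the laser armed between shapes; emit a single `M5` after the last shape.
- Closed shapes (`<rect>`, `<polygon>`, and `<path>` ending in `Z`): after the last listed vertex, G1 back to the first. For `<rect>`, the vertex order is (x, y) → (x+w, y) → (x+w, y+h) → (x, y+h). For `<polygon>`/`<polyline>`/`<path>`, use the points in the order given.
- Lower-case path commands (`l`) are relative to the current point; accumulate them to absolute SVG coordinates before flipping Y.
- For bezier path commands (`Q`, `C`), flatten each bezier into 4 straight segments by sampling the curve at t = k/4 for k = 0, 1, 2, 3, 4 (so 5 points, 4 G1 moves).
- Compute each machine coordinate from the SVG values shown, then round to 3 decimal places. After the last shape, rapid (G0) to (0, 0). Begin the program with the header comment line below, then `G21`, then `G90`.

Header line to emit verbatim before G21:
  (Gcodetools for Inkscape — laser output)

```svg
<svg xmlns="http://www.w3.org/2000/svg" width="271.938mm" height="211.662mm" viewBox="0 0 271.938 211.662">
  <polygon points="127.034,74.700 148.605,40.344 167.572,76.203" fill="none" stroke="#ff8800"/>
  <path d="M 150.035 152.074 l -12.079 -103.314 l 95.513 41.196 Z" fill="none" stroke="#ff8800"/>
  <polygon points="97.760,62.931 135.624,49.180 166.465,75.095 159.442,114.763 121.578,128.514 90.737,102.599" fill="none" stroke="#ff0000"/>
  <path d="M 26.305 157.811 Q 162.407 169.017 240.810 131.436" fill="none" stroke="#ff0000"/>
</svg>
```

1 u = 1 mm; y_m = 211.662 − y.

[1] `<polygon>` regular polygon, #ff8800→engrave S327 F2429: (127.034,136.962) → (148.605,171.318) → (167.572,135.459) → (127.034,136.962) (closed)

[2] `<path>` regular polygon, #ff8800→engrave S327 F2429: (150.035,59.588) → (137.956,162.902) → (233.469,121.706) → (150.035,59.588) (closed)

[3] `<polygon>` regular polygon, #ff0000→score S577 F1963: (97.760,148.731) → (135.624,162.482) → (166.465,136.567) → (159.442,96.899) → (121.578,83.148) → (90.737,109.063) → (97.760,148.731) (closed)

[4] `<path>` quadratic bezier, #ff0000→score S577 F1963: (26.305,53.851) → (90.750,51.297) → (147.982,54.842) → (198.002,64.485) → (240.810,80.226)

(Gcodetools for Inkscape — laser output)
G21
G90
G0 X127.034 Y136.962
M4 S327
G1 X148.605 Y171.318 F2429
G1 X167.572 Y135.459 F2429
G1 X127.034 Y136.962 F2429
G0 X150.035 Y59.588
M4 S327
G1 X137.956 Y162.902 F2429
G1 X233.469 Y121.706 F2429
G1 X150.035 Y59.588 F2429
G0 X97.760 Y148.731
M4 S577
G1 X135.624 Y162.482 F1963
G1 X166.465 Y136.567 F1963
G1 X159.442 Y96.899 F1963
G1 X121.578 Y83.148 F1963
G1 X90.737 Y109.063 F1963
G1 X97.760 Y148.731 F1963
G0 X26.305 Y53.851
M4 S577
G1 X90.750 Y51.297 F1963
G1 X147.982 Y54.842 F1963
G1 X198.002 Y64.485 F1963
G1 X240.810 Y80.226 F1963
M5
G0 X0.000 Y0.000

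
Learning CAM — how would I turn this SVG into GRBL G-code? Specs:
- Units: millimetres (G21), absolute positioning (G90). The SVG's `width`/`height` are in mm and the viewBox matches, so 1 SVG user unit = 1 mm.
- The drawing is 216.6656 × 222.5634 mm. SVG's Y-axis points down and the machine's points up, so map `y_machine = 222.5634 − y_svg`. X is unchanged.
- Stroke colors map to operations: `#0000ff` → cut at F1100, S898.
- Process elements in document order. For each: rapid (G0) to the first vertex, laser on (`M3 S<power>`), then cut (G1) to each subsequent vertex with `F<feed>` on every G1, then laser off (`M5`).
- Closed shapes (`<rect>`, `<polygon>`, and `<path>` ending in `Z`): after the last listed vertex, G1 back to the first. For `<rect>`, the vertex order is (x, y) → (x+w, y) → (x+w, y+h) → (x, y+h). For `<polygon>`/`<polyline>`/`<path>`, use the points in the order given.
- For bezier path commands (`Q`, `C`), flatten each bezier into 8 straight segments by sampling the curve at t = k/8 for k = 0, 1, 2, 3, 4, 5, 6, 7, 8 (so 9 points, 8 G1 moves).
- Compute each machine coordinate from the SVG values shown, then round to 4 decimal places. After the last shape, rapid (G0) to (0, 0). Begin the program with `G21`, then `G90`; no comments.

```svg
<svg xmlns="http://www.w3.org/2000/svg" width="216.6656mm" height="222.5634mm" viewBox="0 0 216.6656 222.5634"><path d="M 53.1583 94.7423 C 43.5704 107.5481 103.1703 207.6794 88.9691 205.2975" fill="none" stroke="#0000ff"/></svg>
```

G21
G90
G0 X53.1583 Y127.8211
M3 S898
G1 X52.5267 Y119.2963 F1100
G1 X56.7059 Y104.8094 F1100
G1 X64.0201 Y86.5852 F1100
G1 X72.7937 Y66.8481 F1100
G1 X81.3510 Y47.8230 F1100
G1 X88.0165 Y31.7345 F1100
G1 X91.1144 Y20.8072 F1100
G1 X88.9691 Y17.2659 F1100
M5
G0 X0.0000 Y0.0000

viewBox `0 0 216.6656 222.5634` with mm width/height → 1 unit = 1 mm. Flip: y_m = 222.5634 − y_svg.

**Shape 1** — `<path>` cubic bezier, stroke `#0000ff` → cut (S898, F1100). Control points (SVG): P0=(53.1583,94.7423), P1=(43.5704,107.5481), P2=(103.1703,207.6794), P3=(88.9691,205.2975); sampled at t=k/8. Machine vertices: (53.1583,127.8211) → (52.5267,119.2963) → (56.7059,104.8094) → (64.0201,86.5852) → (72.7937,66.8481) → (81.3510,47.8230) → (88.0165,31.7345) → (91.1144,20.8072) → (88.9691,17.2659). Open path.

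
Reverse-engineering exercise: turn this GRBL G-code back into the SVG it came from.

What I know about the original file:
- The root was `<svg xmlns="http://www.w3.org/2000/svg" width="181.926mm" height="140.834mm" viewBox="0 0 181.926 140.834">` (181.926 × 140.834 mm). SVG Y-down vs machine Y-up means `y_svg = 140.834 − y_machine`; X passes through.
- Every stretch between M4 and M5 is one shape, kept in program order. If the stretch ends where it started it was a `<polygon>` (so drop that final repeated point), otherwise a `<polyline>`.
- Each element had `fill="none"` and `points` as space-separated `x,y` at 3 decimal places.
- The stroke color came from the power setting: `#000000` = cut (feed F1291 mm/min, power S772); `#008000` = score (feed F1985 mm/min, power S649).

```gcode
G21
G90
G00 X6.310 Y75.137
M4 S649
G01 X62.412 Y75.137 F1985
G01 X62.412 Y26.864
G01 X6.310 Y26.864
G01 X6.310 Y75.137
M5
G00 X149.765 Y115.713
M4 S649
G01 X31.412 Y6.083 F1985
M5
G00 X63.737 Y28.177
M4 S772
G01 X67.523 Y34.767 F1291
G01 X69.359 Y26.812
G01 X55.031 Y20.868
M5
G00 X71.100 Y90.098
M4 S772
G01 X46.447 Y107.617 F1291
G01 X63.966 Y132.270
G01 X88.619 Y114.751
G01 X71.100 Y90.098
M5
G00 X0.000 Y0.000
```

<svg xmlns="http://www.w3.org/2000/svg" width="181.926mm" height="140.834mm" viewBox="0 0 181.926 140.834">
  <polygon points="6.310,65.697 62.412,65.697 62.412,113.970 6.310,113.970" fill="none" stroke="#008000"/>
  <polyline points="149.765,25.121 31.412,134.751" fill="none" stroke="#008000"/>
  <polyline points="63.737,112.657 67.523,106.067 69.359,114.022 55.031,119.966" fill="none" stroke="#000000"/>
  <polygon points="71.100,50.736 46.447,33.217 63.966,8.564 88.619,26.083" fill="none" stroke="#000000"/>
</svg>

Each laser-on run becomes one SVG element. Flip Y back into SVG space with y_svg = 140.834 − y_machine.

Run 1: power S649 maps to stroke `#008000` (score). The run returns to its start, so emit a `<polygon>` with points (Y-flipped): 6.310,65.697 62.412,65.697 62.412,113.970 6.310,113.970.

Run 2: S649 ⇒ score layer `#008000`. The run is open, so emit a `<polyline>` with points (Y-flipped): 149.765,25.121 31.412,134.751.

Run 3: power S772 maps to stroke `#000000` (cut). The run is open, so emit a `<polyline>` with points (Y-flipped): 63.737,112.657 67.523,106.067 69.359,114.022 55.031,119.966.

Run 4: S772 ⇒ cut layer `#000000`. The run returns to its start, so emit a `<polygon>` with points (Y-flipped): 71.100,50.736 46.447,33.217 63.966,8.564 88.619,26.083.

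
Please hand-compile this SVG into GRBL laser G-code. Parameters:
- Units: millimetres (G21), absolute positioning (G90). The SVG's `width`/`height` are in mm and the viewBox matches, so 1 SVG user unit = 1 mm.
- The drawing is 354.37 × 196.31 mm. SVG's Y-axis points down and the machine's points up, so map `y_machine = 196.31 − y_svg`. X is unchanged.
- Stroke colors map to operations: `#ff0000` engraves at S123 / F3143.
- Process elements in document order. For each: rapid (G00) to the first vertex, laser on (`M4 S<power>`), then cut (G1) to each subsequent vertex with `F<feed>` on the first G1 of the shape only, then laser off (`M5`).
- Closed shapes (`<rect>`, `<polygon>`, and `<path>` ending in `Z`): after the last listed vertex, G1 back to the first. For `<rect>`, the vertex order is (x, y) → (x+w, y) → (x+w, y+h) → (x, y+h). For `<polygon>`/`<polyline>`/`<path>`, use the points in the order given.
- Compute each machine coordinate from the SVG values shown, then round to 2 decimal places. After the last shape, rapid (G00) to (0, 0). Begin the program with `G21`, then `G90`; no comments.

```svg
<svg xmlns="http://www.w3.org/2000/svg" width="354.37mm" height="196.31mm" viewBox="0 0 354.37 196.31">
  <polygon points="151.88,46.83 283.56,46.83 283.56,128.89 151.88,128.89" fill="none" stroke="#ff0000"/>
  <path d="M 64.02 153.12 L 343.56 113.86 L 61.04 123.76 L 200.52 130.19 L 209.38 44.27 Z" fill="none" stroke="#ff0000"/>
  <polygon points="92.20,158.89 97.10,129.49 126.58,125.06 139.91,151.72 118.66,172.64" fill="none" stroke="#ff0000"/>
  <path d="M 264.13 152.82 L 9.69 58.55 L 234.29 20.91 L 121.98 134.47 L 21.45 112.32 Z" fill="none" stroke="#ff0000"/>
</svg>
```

G21
G90
G00 X151.88 Y149.48
M4 S123
G1 X283.56 Y149.48 F3143
G1 X283.56 Y67.42
G1 X151.88 Y67.42
G1 X151.88 Y149.48
M5
G00 X64.02 Y43.19
M4 S123
G1 X343.56 Y82.45 F3143
G1 X61.04 Y72.55
G1 X200.52 Y66.12
G1 X209.38 Y152.04
G1 X64.02 Y43.19
M5
G00 X92.20 Y37.42
M4 S123
G1 X97.10 Y66.82 F3143
G1 X126.58 Y71.25
G1 X139.91 Y44.59
G1 X118.66 Y23.67
G1 X92.20 Y37.42
M5
G00 X264.13 Y43.49
M4 S123
G1 X9.69 Y137.76 F3143
G1 X234.29 Y175.40
G1 X121.98 Y61.84
G1 X21.45 Y83.99
G1 X264.13 Y43.49
M5
G00 X0.00 Y0.00

1 u = 1 mm; y_m = 196.31 − y.

[1] `<polygon>` rectangle, #ff0000→engrave S123 F3143: (151.88,149.48) → (283.56,149.48) → (283.56,67.42) → (151.88,67.42) → (151.88,149.48) (closed)

[2] `<path>` closed polygon, #ff0000→engrave S123 F3143: (64.02,43.19) → (343.56,82.45) → (61.04,72.55) → (200.52,66.12) → (209.38,152.04) → (64.02,43.19) (closed)

[3] `<polygon>` regular polygon, #ff0000→engrave S123 F3143: (92.20,37.42) → (97.10,66.82) → (126.58,71.25) → (139.91,44.59) → (118.66,23.67) → (92.20,37.42) (closed)

[4] `<path>` closed polygon, #ff0000→engrave S123 F3143: (264.13,43.49) → (9.69,137.76) → (234.29,175.40) → (121.98,61.84) → (21.45,83.99) → (264.13,43.49) (closed)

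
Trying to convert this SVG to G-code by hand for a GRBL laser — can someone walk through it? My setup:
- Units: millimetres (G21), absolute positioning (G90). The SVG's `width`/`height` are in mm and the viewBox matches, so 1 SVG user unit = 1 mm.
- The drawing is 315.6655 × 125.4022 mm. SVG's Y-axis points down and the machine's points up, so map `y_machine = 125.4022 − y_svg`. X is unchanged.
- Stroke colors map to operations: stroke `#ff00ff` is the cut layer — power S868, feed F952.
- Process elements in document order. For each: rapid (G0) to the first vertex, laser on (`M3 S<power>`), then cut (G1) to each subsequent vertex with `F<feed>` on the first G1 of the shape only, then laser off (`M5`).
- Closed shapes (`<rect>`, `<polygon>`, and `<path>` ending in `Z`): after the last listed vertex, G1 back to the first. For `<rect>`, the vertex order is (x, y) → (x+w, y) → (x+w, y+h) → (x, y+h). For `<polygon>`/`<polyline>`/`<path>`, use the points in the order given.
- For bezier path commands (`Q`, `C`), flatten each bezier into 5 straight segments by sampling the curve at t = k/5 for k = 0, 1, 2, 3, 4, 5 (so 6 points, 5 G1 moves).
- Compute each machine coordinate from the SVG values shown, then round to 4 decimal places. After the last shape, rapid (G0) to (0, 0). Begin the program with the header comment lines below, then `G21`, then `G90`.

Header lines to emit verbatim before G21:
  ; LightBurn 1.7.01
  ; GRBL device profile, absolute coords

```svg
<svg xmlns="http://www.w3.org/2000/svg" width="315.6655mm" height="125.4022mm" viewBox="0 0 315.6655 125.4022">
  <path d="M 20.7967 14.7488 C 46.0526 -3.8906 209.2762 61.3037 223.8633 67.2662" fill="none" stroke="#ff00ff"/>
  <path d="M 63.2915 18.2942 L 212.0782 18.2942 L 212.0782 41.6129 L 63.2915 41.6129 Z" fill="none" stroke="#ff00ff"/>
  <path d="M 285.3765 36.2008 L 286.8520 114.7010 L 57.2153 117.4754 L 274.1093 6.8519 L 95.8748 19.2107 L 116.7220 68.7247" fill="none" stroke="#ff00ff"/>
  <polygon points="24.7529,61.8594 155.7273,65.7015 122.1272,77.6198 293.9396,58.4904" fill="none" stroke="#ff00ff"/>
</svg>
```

1 u = 1 mm; y_m = 125.4022 − y.

[1] `<path>` cubic bezier, #ff00ff→cut S868 F952: (20.7967,110.6534) → (50.2135,112.9215) → (98.9856,101.9367) → (153.3559,84.5661) → (199.5675,67.6768) → (223.8633,58.1360)

[2] `<path>` rectangle, #ff00ff→cut S868 F952: (63.2915,107.1080) → (212.0782,107.1080) → (212.0782,83.7893) → (63.2915,83.7893) → (63.2915,107.1080) (closed)

[3] `<path>` open polyline, #ff00ff→cut S868 F952: (285.3765,89.2014) → (286.8520,10.7012) → (57.2153,7.9268) → (274.1093,118.5503) → (95.8748,106.1915) → (116.7220,56.6775)

[4] `<polygon>` closed polygon, #ff00ff→cut S868 F952: (24.7529,63.5428) → (155.7273,59.7007) → (122.1272,47.7824) → (293.9396,66.9118) → (24.7529,63.5428) (closed)

; LightBurn 1.7.01
; GRBL device profile, absolute coords
G21
G90
G0 X20.7967 Y110.6534
M3 S868
G1 X50.2135 Y112.9215 F952
G1 X98.9856 Y101.9367
G1 X153.3559 Y84.5661
G1 X199.5675 Y67.6768
G1 X223.8633 Y58.1360
M5
G0 X63.2915 Y107.1080
M3 S868
G1 X212.0782 Y107.1080 F952
G1 X212.0782 Y83.7893
G1 X63.2915 Y83.7893
G1 X63.2915 Y107.1080
M5
G0 X285.3765 Y89.2014
M3 S868
G1 X286.8520 Y10.7012 F952
G1 X57.2153 Y7.9268
G1 X274.1093 Y118.5503
G1 X95.8748 Y106.1915
G1 X116.7220 Y56.6775
M5
G0 X24.7529 Y63.5428
M3 S868
G1 X155.7273 Y59.7007 F952
G1 X122.1272 Y47.7824
G1 X293.9396 Y66.9118
G1 X24.7529 Y63.5428
M5
G0 X0.0000 Y0.0000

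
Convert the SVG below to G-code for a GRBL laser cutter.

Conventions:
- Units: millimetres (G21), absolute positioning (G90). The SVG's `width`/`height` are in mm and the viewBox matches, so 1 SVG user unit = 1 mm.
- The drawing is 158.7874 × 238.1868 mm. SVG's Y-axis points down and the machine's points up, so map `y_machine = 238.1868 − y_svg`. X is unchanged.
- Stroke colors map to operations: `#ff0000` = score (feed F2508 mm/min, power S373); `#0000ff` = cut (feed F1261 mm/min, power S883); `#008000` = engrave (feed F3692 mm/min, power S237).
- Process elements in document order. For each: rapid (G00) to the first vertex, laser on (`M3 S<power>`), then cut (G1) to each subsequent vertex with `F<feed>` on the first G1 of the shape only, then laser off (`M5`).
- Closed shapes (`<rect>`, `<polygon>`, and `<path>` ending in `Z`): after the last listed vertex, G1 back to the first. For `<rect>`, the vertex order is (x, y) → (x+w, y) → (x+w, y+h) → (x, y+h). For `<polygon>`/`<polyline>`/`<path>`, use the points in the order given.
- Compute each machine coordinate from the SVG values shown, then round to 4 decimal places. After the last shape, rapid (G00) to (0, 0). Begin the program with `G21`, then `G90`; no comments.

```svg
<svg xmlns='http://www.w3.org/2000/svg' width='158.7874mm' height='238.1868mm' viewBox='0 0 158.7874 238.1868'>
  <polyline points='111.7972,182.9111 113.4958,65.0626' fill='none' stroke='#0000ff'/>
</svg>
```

G21
G90
G00 X111.7972 Y55.2757
M3 S883
G1 X113.4958 Y173.1242 F1261
M5
G00 X0.0000 Y0.0000

viewBox `0 0 158.7874 238.1868` with mm width/height → 1 unit = 1 mm. Flip: y_m = 238.1868 − y_svg.

**Shape 1** — `<polyline>` line segment, stroke `#0000ff` → cut (S883, F1261). Machine vertices: (111.7972,55.2757) → (113.4958,173.1242). Open path.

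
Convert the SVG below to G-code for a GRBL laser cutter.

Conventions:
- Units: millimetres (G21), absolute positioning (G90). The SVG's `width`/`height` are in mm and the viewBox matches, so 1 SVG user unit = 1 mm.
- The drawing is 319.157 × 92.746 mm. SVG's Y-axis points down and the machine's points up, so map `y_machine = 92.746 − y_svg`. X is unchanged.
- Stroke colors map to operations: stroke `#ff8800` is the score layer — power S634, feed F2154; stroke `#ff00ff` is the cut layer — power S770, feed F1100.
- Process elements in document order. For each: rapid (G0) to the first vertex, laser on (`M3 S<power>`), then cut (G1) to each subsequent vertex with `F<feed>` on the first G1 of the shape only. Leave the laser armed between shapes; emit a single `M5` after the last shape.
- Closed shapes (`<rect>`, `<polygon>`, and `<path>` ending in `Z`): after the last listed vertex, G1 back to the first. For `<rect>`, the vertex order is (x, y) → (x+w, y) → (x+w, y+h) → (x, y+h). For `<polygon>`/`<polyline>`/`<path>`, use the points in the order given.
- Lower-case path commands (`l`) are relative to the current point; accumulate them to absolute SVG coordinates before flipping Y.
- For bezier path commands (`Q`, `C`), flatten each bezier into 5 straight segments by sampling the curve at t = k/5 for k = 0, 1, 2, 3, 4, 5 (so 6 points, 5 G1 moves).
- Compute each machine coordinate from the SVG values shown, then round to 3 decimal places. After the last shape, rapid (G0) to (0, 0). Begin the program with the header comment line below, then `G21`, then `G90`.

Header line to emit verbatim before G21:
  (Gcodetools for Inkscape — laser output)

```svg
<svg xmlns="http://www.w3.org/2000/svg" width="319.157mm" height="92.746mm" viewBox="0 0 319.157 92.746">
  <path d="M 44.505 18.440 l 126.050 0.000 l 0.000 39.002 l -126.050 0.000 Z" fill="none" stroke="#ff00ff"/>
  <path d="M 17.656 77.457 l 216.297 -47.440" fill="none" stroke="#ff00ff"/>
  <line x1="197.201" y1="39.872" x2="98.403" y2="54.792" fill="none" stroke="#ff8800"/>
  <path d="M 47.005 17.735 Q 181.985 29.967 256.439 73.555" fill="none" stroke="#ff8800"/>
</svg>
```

(Gcodetools for Inkscape — laser output)
G21
G90
G0 X44.505 Y74.306
M3 S770
G1 X170.555 Y74.306 F1100
G1 X170.555 Y35.304
G1 X44.505 Y35.304
G1 X44.505 Y74.306
G0 X17.656 Y15.289
M3 S770
G1 X233.953 Y62.729 F1100
G0 X197.201 Y52.874
M3 S634
G1 X98.403 Y37.954 F2154
G0 X47.005 Y75.011
M3 S634
G1 X98.576 Y68.864 F2154
G1 X145.305 Y60.208
G1 X187.192 Y49.044
G1 X224.236 Y35.372
G1 X256.439 Y19.191
M5
G0 X0.000 Y0.000

Since the viewBox matches the mm dimensions, user units are millimetres directly. The only transform is the Y-flip y_m = 92.746 − y_svg.

Shape 1 is a rectangle drawn with `<path>`. Its stroke #ff00ff means cut at S770, F1100. After flipping Y the toolpath is (44.505,74.306) → (170.555,74.306) → (170.555,35.304) → (44.505,35.304) → (44.505,74.306), returning to the start.

Shape 2 is a line segment drawn with `<path>`. Its stroke #ff00ff means cut at S770, F1100. After flipping Y the toolpath is (17.656,15.289) → (233.953,62.729).

Shape 3 is a line segment drawn with `<line>`. Its stroke #ff8800 means score at S634, F2154. After flipping Y the toolpath is (197.201,52.874) → (98.403,37.954).

Shape 4 is a quadratic bezier drawn with `<path>`. Its stroke #ff8800 means score at S634, F2154. After flipping Y the toolpath is (47.005,75.011) → (98.576,68.864) → (145.305,60.208) → (187.192,49.044) → (224.236,35.372) → (256.439,19.191).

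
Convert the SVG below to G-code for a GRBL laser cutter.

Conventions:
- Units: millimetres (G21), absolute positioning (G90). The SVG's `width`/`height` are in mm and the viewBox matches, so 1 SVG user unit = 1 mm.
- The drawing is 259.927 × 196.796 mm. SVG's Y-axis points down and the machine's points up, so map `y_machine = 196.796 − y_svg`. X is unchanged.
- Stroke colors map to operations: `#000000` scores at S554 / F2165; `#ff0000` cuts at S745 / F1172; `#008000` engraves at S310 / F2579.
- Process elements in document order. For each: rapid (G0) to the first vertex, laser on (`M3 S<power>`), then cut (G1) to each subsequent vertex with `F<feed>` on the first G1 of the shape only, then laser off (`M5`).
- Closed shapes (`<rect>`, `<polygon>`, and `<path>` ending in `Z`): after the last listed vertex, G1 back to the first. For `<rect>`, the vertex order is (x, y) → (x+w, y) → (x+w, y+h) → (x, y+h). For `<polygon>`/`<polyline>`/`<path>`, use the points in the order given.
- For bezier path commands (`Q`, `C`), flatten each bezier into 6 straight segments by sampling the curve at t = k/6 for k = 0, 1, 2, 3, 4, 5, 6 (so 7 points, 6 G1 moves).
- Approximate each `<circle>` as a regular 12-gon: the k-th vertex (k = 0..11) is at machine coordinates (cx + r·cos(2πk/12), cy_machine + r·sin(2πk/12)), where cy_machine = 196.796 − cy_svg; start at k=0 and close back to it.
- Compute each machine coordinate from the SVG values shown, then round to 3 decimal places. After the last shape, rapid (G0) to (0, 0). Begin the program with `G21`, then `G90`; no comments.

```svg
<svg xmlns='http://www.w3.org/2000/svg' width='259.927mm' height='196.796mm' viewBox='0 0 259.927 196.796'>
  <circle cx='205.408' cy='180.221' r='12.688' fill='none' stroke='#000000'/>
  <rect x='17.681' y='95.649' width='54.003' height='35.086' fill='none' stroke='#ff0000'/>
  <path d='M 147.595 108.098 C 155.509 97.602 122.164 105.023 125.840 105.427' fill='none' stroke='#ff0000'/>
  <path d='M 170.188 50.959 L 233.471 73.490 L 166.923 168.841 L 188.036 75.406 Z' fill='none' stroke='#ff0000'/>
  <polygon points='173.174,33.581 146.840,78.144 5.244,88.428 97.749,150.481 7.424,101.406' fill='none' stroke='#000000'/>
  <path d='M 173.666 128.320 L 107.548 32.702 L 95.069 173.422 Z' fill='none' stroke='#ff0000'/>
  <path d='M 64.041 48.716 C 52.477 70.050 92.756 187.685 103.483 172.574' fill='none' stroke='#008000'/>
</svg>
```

G21
G90
G0 X218.096 Y16.575
M3 S554
G1 X216.396 Y22.919 F2165
G1 X211.752 Y27.563
G1 X205.408 Y29.263
G1 X199.064 Y27.563
G1 X194.420 Y22.919
G1 X192.720 Y16.575
G1 X194.420 Y10.231
G1 X199.064 Y5.587
G1 X205.408 Y3.887
G1 X211.752 Y5.587
G1 X216.396 Y10.231
G1 X218.096 Y16.575
M5
G0 X17.681 Y101.147
M3 S745
G1 X71.684 Y101.147 F1172
G1 X71.684 Y66.061
G1 X17.681 Y66.061
G1 X17.681 Y101.147
M5
G0 X147.595 Y88.698
M3 S745
G1 X148.476 Y92.568 F1172
G1 X144.655 Y94.145
G1 X138.307 Y94.121
G1 X131.605 Y93.189
G1 X126.725 Y92.040
G1 X125.840 Y91.369
M5
G0 X170.188 Y145.837
M3 S745
G1 X233.471 Y123.306 F1172
G1 X166.923 Y27.955
G1 X188.036 Y121.390
G1 X170.188 Y145.837
M5
G0 X173.174 Y163.215
M3 S554
G1 X146.840 Y118.652 F2165
G1 X5.244 Y108.368
G1 X97.749 Y46.315
G1 X7.424 Y95.390
G1 X173.174 Y163.215
M5
G0 X173.666 Y68.476
M3 S745
G1 X107.548 Y164.094 F1172
G1 X95.069 Y23.374
G1 X173.666 Y68.476
M5
G0 X64.041 Y148.080
M3 S310
G1 X62.202 Y130.448 F2579
G1 X66.743 Y103.129
G1 X75.403 Y72.484
G1 X85.920 Y44.876
G1 X96.034 Y26.668
G1 X103.483 Y24.222
M5
G0 X0.000 Y0.000

Since the viewBox matches the mm dimensions, user units are millimetres directly. The only transform is the Y-flip y_m = 196.796 − y_svg.

Shape 1 is a circle drawn with `<circle>`. Its stroke #000000 means score at S554, F2165. After flipping Y the toolpath is (218.096,16.575) → (216.396,22.919) → (211.752,27.563) → (205.408,29.263) → (199.064,27.563) → (194.420,22.919) → (192.720,16.575) → (194.420,10.231) → (199.064,5.587) → (205.408,3.887) → (211.752,5.587) → (216.396,10.231) → (218.096,16.575), returning to the start.

Shape 2 is a rectangle drawn with `<rect>`. Its stroke #ff0000 means cut at S745, F1172. After flipping Y the toolpath is (17.681,101.147) → (71.684,101.147) → (71.684,66.061) → (17.681,66.061) → (17.681,101.147), returning to the start.

Shape 3 is a cubic bezier drawn with `<path>`. Its stroke #ff0000 means cut at S745, F1172. After flipping Y the toolpath is (147.595,88.698) → (148.476,92.568) → (144.655,94.145) → (138.307,94.121) → (131.605,93.189) → (126.725,92.040) → (125.840,91.369).

Shape 4 is a closed polygon drawn with `<path>`. Its stroke #ff0000 means cut at S745, F1172. After flipping Y the toolpath is (170.188,145.837) → (233.471,123.306) → (166.923,27.955) → (188.036,121.390) → (170.188,145.837), returning to the start.

Shape 5 is a closed polygon drawn with `<polygon>`. Its stroke #000000 means score at S554, F2165. After flipping Y the toolpath is (173.174,163.215) → (146.840,118.652) → (5.244,108.368) → (97.749,46.315) → (7.424,95.390) → (173.174,163.215), returning to the start.

Shape 6 is a closed polygon drawn with `<path>`. Its stroke #ff0000 means cut at S745, F1172. After flipping Y the toolpath is (173.666,68.476) → (107.548,164.094) → (95.069,23.374) → (173.666,68.476), returning to the start.

Shape 7 is a cubic bezier drawn with `<path>`. Its stroke #008000 means engrave at S310, F2579. After flipping Y the toolpath is (64.041,148.080) → (62.202,130.448) → (66.743,103.129) → (75.403,72.484) → (85.920,44.876) → (96.034,26.668) → (103.483,24.222).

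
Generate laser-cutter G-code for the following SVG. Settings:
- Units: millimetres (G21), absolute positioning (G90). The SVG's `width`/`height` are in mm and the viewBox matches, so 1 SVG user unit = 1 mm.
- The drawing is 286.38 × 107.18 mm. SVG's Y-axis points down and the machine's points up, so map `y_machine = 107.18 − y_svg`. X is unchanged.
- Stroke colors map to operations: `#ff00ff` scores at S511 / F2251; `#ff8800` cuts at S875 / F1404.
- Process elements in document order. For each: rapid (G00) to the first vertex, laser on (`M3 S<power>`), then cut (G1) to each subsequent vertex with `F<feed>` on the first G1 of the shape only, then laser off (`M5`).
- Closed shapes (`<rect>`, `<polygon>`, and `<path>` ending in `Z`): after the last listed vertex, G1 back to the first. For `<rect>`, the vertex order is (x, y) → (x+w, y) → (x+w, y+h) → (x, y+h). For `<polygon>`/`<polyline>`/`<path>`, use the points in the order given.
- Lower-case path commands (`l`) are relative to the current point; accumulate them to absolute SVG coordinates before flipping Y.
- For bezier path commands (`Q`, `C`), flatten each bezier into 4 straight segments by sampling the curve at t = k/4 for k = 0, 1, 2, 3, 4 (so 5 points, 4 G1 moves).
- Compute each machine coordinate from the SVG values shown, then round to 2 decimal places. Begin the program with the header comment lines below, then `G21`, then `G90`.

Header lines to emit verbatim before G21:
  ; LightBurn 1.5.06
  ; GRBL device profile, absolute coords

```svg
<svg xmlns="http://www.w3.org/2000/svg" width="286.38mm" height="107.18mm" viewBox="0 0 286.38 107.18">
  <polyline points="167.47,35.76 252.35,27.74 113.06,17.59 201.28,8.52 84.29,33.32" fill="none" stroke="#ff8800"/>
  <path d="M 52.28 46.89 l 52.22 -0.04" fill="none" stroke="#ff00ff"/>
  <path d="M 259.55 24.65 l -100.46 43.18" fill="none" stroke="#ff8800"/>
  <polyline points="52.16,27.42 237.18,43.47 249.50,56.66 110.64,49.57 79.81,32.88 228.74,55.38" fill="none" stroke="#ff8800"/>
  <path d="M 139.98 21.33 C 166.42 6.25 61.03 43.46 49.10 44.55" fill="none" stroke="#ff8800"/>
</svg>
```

1 u = 1 mm; y_m = 107.18 − y.

[1] `<polyline>` open polyline, #ff8800→cut S875 F1404: (167.47,71.42) → (252.35,79.44) → (113.06,89.59) → (201.28,98.66) → (84.29,73.86)

[2] `<path>` line segment, #ff00ff→score S511 F2251: (52.28,60.29) → (104.50,60.33)

[3] `<path>` line segment, #ff8800→cut S875 F1404: (259.55,82.53) → (159.09,39.35)

[4] `<polyline>` open polyline, #ff8800→cut S875 F1404: (52.16,79.76) → (237.18,63.71) → (249.50,50.52) → (110.64,57.61) → (79.81,74.30) → (228.74,51.80)

[5] `<path>` cubic bezier, #ff8800→cut S875 F1404: (139.98,85.85) → (138.61,88.74) → (108.93,80.30) → (72.05,68.84) → (49.10,62.63)

; LightBurn 1.5.06
; GRBL device profile, absolute coords
G21
G90
G00 X167.47 Y71.42
M3 S875
G1 X252.35 Y79.44 F1404
G1 X113.06 Y89.59
G1 X201.28 Y98.66
G1 X84.29 Y73.86
M5
G00 X52.28 Y60.29
M3 S511
G1 X104.50 Y60.33 F2251
M5
G00 X259.55 Y82.53
M3 S875
G1 X159.09 Y39.35 F1404
M5
G00 X52.16 Y79.76
M3 S875
G1 X237.18 Y63.71 F1404
G1 X249.50 Y50.52
G1 X110.64 Y57.61
G1 X79.81 Y74.30
G1 X228.74 Y51.80
M5
G00 X139.98 Y85.85
M3 S875
G1 X138.61 Y88.74 F1404
G1 X108.93 Y80.30
G1 X72.05 Y68.84
G1 X49.10 Y62.63
M5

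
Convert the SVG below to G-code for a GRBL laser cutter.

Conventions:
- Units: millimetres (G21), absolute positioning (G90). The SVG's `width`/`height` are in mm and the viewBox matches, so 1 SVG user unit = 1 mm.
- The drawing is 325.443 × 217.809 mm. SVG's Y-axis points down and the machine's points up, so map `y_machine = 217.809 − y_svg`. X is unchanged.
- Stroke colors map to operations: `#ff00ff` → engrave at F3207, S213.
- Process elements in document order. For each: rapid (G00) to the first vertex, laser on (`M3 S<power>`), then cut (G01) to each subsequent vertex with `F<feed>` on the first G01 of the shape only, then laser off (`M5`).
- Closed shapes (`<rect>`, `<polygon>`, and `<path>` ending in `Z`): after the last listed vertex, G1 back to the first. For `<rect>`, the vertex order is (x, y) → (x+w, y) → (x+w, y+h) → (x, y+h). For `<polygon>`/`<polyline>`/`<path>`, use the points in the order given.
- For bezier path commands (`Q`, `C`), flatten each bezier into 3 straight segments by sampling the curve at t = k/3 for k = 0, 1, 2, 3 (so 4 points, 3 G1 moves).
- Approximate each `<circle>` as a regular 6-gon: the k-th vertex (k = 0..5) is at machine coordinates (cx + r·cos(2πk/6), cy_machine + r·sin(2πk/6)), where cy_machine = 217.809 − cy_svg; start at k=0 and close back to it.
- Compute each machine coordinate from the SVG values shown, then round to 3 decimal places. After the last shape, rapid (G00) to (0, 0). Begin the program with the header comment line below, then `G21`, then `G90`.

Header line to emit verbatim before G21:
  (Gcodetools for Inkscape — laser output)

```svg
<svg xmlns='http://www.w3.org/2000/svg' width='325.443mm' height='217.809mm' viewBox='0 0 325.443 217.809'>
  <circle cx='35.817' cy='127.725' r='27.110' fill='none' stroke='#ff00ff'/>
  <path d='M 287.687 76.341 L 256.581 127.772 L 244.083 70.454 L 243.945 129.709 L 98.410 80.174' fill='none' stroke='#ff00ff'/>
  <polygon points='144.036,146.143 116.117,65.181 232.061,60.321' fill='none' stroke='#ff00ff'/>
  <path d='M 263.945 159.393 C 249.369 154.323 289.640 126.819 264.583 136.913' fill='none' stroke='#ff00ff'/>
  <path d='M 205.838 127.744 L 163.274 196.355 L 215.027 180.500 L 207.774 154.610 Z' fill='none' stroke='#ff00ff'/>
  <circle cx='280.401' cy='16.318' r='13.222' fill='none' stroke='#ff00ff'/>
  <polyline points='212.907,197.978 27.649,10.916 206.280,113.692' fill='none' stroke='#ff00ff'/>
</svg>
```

(Gcodetools for Inkscape — laser output)
G21
G90
G00 X62.927 Y90.084
M3 S213
G01 X49.372 Y113.562 F3207
G01 X22.262 Y113.562
G01 X8.707 Y90.084
G01 X22.262 Y66.606
G01 X49.372 Y66.606
G01 X62.927 Y90.084
M5
G00 X287.687 Y141.468
M3 S213
G01 X256.581 Y90.037 F3207
G01 X244.083 Y147.355
G01 X243.945 Y88.100
G01 X98.410 Y137.635
M5
G00 X144.036 Y71.666
M3 S213
G01 X116.117 Y152.628 F3207
G01 X232.061 Y157.488
G01 X144.036 Y71.666
M5
G00 X263.945 Y58.416
M3 S213
G01 X263.200 Y68.741 F3207
G01 X272.315 Y80.681
G01 X264.583 Y80.896
M5
G00 X205.838 Y90.065
M3 S213
G01 X163.274 Y21.454 F3207
G01 X215.027 Y37.309
G01 X207.774 Y63.199
G01 X205.838 Y90.065
M5
G00 X293.623 Y201.491
M3 S213
G01 X287.012 Y212.942 F3207
G01 X273.790 Y212.942
G01 X267.179 Y201.491
G01 X273.790 Y190.040
G01 X287.012 Y190.040
G01 X293.623 Y201.491
M5
G00 X212.907 Y19.831
M3 S213
G01 X27.649 Y206.893 F3207
G01 X206.280 Y104.117
M5
G00 X0.000 Y0.000

1 u = 1 mm; y_m = 217.809 − y.

[1] `<circle>` circle, #ff00ff→engrave S213 F3207: (62.927,90.084) → (49.372,113.562) → (22.262,113.562) → (8.707,90.084) → (22.262,66.606) → (49.372,66.606) → (62.927,90.084) (closed)

[2] `<path>` open polyline, #ff00ff→engrave S213 F3207: (287.687,141.468) → (256.581,90.037) → (244.083,147.355) → (243.945,88.100) → (98.410,137.635)

[3] `<polygon>` closed polygon, #ff00ff→engrave S213 F3207: (144.036,71.666) → (116.117,152.628) → (232.061,157.488) → (144.036,71.666) (closed)

[4] `<path>` cubic bezier, #ff00ff→engrave S213 F3207: (263.945,58.416) → (263.200,68.741) → (272.315,80.681) → (264.583,80.896)

[5] `<path>` closed polygon, #ff00ff→engrave S213 F3207: (205.838,90.065) → (163.274,21.454) → (215.027,37.309) → (207.774,63.199) → (205.838,90.065) (closed)

[6] `<circle>` circle, #ff00ff→engrave S213 F3207: (293.623,201.491) → (287.012,212.942) → (273.790,212.942) → (267.179,201.491) → (273.790,190.040) → (287.012,190.040) → (293.623,201.491) (closed)

[7] `<polyline>` open polyline, #ff00ff→engrave S213 F3207: (212.907,19.831) → (27.649,206.893) → (206.280,104.117)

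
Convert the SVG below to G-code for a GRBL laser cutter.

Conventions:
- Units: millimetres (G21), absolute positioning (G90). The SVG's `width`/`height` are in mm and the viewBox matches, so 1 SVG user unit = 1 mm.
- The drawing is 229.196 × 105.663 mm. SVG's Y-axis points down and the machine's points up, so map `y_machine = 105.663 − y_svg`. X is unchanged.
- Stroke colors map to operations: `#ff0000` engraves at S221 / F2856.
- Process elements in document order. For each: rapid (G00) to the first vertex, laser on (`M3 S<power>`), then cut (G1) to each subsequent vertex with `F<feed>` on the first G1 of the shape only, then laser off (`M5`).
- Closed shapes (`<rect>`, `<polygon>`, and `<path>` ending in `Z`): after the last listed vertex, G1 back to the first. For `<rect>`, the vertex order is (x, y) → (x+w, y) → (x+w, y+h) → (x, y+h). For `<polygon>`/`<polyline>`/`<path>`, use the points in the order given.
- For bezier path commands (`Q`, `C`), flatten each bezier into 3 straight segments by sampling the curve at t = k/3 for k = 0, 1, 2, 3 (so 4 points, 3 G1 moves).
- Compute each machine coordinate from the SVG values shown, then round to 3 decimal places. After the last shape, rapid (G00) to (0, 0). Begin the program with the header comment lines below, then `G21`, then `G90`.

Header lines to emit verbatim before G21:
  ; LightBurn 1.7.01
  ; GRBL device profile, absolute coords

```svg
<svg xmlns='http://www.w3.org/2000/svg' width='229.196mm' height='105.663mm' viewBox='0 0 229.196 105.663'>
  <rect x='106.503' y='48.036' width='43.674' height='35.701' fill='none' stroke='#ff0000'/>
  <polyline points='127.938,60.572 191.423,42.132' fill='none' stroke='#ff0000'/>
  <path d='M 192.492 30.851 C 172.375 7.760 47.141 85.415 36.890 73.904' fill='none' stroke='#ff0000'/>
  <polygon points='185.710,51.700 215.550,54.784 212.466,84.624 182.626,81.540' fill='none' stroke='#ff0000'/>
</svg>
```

Since the viewBox matches the mm dimensions, user units are millimetres directly. The only transform is the Y-flip y_m = 105.663 − y_svg.

Shape 1 is a rectangle drawn with `<rect>`. Its stroke #ff0000 means engrave at S221, F2856. After flipping Y the toolpath is (106.503,57.627) → (150.177,57.627) → (150.177,21.926) → (106.503,21.926) → (106.503,57.627), returning to the start.

Shape 2 is a line segment drawn with `<polyline>`. Its stroke #ff0000 means engrave at S221, F2856. After flipping Y the toolpath is (127.938,45.091) → (191.423,63.531).

Shape 3 is a cubic bezier drawn with `<path>`. Its stroke #ff0000 means engrave at S221, F2856. After flipping Y the toolpath is (192.492,74.812) → (145.488,71.355) → (77.317,42.936) → (36.890,31.759).

Shape 4 is a regular polygon drawn with `<polygon>`. Its stroke #ff0000 means engrave at S221, F2856. After flipping Y the toolpath is (185.710,53.963) → (215.550,50.879) → (212.466,21.039) → (182.626,24.123) → (185.710,53.963), returning to the start.

; LightBurn 1.7.01
; GRBL device profile, absolute coords
G21
G90
G00 X106.503 Y57.627
M3 S221
G1 X150.177 Y57.627 F2856
G1 X150.177 Y21.926
G1 X106.503 Y21.926
G1 X106.503 Y57.627
M5
G00 X127.938 Y45.091
M3 S221
G1 X191.423 Y63.531 F2856
M5
G00 X192.492 Y74.812
M3 S221
G1 X145.488 Y71.355 F2856
G1 X77.317 Y42.936
G1 X36.890 Y31.759
M5
G00 X185.710 Y53.963
M3 S221
G1 X215.550 Y50.879 F2856
G1 X212.466 Y21.039
G1 X182.626 Y24.123
G1 X185.710 Y53.963
M5
G00 X0.000 Y0.000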